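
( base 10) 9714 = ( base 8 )22762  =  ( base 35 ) 7wj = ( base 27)D8L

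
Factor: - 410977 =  - 7^1* 58711^1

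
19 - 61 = - 42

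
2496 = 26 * 96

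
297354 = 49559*6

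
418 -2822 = -2404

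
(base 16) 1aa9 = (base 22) E25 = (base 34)5up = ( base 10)6825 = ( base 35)5K0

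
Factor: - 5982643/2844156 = -2^( - 2 )*3^( - 1 )*7^( - 3 )*521^1*691^( - 1)*11483^1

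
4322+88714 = 93036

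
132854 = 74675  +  58179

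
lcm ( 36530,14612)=73060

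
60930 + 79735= 140665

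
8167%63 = 40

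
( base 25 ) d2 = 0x147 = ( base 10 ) 327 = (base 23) e5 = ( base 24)df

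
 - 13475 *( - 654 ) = 8812650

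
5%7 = 5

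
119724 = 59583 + 60141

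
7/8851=7/8851 = 0.00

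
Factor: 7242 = 2^1*3^1*17^1*71^1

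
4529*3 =13587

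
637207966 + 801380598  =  1438588564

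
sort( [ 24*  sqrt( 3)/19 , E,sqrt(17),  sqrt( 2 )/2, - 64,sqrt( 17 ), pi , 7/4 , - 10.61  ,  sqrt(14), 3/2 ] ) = [ - 64, - 10.61,sqrt(2 ) /2, 3/2, 7/4,24*sqrt ( 3)/19 , E,  pi,sqrt( 14 ),  sqrt (17) , sqrt( 17)] 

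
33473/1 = 33473=33473.00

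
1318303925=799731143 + 518572782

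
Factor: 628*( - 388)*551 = -134258864 = - 2^4 *19^1*29^1*97^1*157^1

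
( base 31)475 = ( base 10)4066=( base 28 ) 556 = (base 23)7FI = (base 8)7742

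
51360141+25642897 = 77003038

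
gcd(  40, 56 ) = 8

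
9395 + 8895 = 18290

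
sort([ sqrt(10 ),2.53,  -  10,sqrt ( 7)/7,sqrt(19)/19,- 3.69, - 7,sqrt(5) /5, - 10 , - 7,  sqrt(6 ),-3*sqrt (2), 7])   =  [ - 10 , - 10, -7 , - 7, - 3*sqrt(2 ), - 3.69,  sqrt(19)/19, sqrt (7 ) /7,sqrt(5) /5, sqrt(6),2.53,sqrt(10),7]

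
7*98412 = 688884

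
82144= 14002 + 68142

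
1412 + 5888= 7300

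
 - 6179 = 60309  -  66488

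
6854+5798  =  12652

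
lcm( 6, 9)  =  18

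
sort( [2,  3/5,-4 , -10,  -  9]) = [  -  10,-9,-4, 3/5,2]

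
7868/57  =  7868/57=   138.04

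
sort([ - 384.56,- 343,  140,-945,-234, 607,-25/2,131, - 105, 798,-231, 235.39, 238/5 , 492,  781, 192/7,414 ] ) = [-945, - 384.56,  -  343,-234,-231,-105, - 25/2,192/7  ,  238/5 , 131,  140,235.39, 414, 492, 607, 781, 798]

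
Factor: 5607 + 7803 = 2^1*3^2* 5^1*149^1  =  13410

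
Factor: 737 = 11^1*67^1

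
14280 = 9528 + 4752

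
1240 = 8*155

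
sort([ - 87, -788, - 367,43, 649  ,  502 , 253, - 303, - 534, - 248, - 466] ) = [ - 788,- 534, - 466, - 367 ,  -  303, - 248, - 87 , 43,253,502,  649] 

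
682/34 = 20 + 1/17 = 20.06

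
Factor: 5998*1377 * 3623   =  2^1 * 3^4 * 17^1*2999^1*3623^1 = 29923248258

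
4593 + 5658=10251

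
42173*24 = 1012152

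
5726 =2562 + 3164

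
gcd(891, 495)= 99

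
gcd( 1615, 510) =85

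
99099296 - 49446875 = 49652421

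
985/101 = 9 + 76/101 =9.75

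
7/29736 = 1/4248=0.00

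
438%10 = 8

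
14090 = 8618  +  5472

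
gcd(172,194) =2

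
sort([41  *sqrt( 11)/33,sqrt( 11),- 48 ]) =[-48,sqrt(11 ),41* sqrt( 11)/33 ]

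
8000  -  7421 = 579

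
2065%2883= 2065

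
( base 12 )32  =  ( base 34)14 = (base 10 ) 38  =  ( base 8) 46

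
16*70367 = 1125872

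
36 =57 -21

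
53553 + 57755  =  111308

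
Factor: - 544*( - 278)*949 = 143519168 = 2^6*13^1  *17^1*73^1*139^1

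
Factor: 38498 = 2^1*19249^1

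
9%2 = 1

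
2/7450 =1/3725 = 0.00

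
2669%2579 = 90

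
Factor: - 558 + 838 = 2^3*5^1 * 7^1 = 280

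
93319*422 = 39380618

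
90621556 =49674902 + 40946654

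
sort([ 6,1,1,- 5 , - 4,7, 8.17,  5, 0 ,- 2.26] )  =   [ - 5, - 4, - 2.26,0, 1,1, 5, 6 , 7,8.17 ] 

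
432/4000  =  27/250 = 0.11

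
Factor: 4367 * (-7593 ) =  - 3^1*11^1*397^1*2531^1 = -33158631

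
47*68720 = 3229840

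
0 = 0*840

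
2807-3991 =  - 1184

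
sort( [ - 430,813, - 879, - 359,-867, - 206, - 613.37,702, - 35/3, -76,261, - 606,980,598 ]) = [- 879, - 867,-613.37, - 606,-430, - 359, - 206, - 76, - 35/3,261,598, 702 , 813,980 ] 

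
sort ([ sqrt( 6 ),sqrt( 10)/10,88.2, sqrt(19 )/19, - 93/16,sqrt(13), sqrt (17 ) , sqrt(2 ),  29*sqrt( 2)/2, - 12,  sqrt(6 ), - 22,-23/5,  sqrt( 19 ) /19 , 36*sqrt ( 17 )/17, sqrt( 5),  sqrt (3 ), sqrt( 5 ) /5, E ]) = [ - 22, - 12 , - 93/16,-23/5, sqrt(19 ) /19,sqrt( 19)/19,sqrt(10 )/10, sqrt (5 )/5, sqrt( 2 ),sqrt (3 ),sqrt ( 5),sqrt(6 ),sqrt(6 ), E,sqrt (13),sqrt(17),36*sqrt ( 17)/17,29 *sqrt( 2) /2,  88.2]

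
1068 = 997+71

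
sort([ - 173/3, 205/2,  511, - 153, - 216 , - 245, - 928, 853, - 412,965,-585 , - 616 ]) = [ - 928, - 616,-585 , - 412, - 245, - 216, - 153 ,  -  173/3 , 205/2, 511,  853, 965 ]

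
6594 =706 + 5888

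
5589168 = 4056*1378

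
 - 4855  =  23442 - 28297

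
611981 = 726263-114282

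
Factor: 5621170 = 2^1*5^1*307^1*1831^1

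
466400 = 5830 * 80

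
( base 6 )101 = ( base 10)37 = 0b100101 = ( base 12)31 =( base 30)17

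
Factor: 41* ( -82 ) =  - 3362 = -  2^1*41^2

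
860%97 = 84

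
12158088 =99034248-86876160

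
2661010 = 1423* 1870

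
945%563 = 382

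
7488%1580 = 1168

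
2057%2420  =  2057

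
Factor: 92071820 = 2^2*5^1*251^1*18341^1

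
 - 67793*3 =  -203379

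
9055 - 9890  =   - 835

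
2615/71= 36 + 59/71=36.83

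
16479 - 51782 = - 35303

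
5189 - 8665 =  - 3476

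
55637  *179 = 9959023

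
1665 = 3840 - 2175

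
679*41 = 27839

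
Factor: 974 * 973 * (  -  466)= - 441629132  =  - 2^2*7^1* 139^1 * 233^1*487^1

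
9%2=1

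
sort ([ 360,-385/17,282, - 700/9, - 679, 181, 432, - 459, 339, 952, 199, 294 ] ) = [ - 679, - 459, - 700/9,-385/17, 181 , 199,282,294,  339 , 360, 432, 952 ] 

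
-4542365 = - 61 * 74465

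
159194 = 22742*7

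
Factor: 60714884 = 2^2 * 15178721^1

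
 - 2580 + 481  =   - 2099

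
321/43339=321/43339 = 0.01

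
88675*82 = 7271350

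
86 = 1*86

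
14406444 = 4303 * 3348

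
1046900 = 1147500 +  - 100600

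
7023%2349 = 2325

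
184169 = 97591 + 86578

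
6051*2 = 12102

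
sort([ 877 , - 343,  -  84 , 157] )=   [ - 343, - 84,157,  877]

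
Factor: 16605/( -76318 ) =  - 2^( - 1) * 3^4*5^1*11^( - 1 )* 41^1*3469^(-1) 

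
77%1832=77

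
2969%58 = 11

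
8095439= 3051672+5043767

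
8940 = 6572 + 2368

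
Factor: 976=2^4*61^1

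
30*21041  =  631230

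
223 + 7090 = 7313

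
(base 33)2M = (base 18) 4G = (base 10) 88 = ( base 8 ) 130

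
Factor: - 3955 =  - 5^1 * 7^1*113^1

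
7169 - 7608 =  - 439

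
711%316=79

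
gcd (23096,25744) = 8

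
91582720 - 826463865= -734881145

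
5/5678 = 5/5678 =0.00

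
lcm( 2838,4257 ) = 8514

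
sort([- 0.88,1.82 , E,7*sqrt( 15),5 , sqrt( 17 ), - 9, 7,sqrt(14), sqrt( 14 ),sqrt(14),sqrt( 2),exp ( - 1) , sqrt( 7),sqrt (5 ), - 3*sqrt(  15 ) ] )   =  [ - 3*sqrt( 15), - 9 , - 0.88, exp( - 1 ),sqrt( 2),1.82,sqrt( 5 ),sqrt(7 ),E, sqrt (14 ),sqrt( 14 ) , sqrt(14 ),sqrt (17),5,7,7*sqrt( 15 )]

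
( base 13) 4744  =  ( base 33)96S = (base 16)272b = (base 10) 10027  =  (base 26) elh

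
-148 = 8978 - 9126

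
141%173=141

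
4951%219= 133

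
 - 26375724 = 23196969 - 49572693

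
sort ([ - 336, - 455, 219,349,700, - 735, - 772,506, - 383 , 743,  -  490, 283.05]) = [  -  772, - 735, - 490,-455, - 383,-336, 219, 283.05,349,  506,700,743 ]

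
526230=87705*6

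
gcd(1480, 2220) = 740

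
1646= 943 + 703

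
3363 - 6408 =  - 3045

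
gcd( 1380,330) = 30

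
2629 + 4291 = 6920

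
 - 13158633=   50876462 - 64035095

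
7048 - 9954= - 2906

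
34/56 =17/28 = 0.61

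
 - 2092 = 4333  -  6425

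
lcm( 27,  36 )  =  108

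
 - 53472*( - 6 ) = 320832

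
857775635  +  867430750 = 1725206385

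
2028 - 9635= - 7607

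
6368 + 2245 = 8613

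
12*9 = 108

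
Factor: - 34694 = - 2^1*11^1 * 19^1*83^1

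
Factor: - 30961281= - 3^1*13^1*31^1*25609^1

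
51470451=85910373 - 34439922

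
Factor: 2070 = 2^1*3^2*5^1*23^1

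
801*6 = 4806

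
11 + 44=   55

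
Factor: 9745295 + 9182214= 137^1 * 138157^1= 18927509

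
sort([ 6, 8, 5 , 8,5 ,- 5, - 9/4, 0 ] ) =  [ - 5, - 9/4,0,  5, 5, 6 , 8, 8]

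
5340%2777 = 2563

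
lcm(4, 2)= 4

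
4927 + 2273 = 7200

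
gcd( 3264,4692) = 204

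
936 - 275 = 661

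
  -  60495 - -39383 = - 21112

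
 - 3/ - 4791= 1/1597 = 0.00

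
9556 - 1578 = 7978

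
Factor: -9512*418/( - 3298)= 2^3 * 11^1* 17^( - 1)*19^1*29^1*41^1*97^( - 1 ) = 1988008/1649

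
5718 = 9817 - 4099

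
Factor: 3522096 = 2^4*3^3*31^1*263^1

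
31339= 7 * 4477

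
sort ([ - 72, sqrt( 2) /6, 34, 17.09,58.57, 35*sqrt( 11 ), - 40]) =[ - 72 ,-40,sqrt(2 )/6,  17.09, 34, 58.57,35*sqrt( 11) ]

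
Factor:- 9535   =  -5^1 * 1907^1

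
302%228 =74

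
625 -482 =143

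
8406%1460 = 1106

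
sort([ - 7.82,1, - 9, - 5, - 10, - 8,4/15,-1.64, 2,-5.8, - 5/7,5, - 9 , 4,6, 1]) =[- 10, - 9, - 9,-8, - 7.82,-5.8, - 5, - 1.64 , - 5/7,  4/15,1,1,2,4,5,6 ] 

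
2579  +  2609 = 5188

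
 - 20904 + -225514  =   - 246418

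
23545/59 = 23545/59 = 399.07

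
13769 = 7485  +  6284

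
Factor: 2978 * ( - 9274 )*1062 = -29330286264= - 2^3*3^2*59^1*1489^1*4637^1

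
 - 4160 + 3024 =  -1136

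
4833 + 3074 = 7907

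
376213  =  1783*211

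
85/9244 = 85/9244 = 0.01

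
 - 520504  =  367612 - 888116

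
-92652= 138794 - 231446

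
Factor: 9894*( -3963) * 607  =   - 23800422654=- 2^1*3^2*17^1*97^1*607^1*1321^1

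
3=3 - 0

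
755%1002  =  755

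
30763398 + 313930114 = 344693512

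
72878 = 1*72878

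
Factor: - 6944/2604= - 2^3*3^ ( - 1)  =  -8/3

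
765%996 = 765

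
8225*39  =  320775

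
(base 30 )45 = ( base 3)11122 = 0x7D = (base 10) 125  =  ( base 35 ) 3k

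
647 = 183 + 464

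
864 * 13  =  11232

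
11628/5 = 11628/5 = 2325.60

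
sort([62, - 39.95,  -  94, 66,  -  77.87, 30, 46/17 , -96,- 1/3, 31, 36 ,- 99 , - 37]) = [- 99, - 96, - 94,-77.87, - 39.95,  -  37, - 1/3, 46/17, 30, 31, 36 , 62, 66] 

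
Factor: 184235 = 5^1*36847^1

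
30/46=15/23 = 0.65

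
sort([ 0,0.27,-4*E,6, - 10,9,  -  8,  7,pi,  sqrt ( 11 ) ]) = [ - 4*E, - 10, - 8,0,0.27,  pi,sqrt(11),6,7, 9 ]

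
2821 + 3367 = 6188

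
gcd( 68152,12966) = 2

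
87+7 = 94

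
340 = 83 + 257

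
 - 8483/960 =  - 8483/960 = -8.84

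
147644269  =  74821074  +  72823195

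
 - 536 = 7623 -8159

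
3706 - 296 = 3410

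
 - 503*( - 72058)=36245174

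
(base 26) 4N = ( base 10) 127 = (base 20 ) 67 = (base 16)7f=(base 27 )4j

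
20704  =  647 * 32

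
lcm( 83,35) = 2905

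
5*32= 160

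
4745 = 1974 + 2771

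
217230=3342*65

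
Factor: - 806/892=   -  2^( - 1 )*13^1 * 31^1*223^( - 1)  =  - 403/446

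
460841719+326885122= 787726841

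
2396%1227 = 1169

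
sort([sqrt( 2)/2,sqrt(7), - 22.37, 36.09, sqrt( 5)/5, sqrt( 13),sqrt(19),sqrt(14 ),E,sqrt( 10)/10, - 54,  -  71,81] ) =[ - 71,  -  54, - 22.37,sqrt( 10)/10,sqrt( 5 )/5,sqrt( 2)/2,sqrt( 7), E,sqrt( 13)  ,  sqrt( 14),sqrt( 19),36.09,81 ]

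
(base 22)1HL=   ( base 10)879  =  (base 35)p4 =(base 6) 4023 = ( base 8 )1557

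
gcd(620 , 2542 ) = 62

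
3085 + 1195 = 4280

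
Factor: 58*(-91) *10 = -52780 =- 2^2*5^1*7^1  *  13^1*29^1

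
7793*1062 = 8276166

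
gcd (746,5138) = 2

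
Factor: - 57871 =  - 11^1*5261^1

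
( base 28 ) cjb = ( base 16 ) 26DF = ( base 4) 2123133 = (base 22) KC7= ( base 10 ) 9951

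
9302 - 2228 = 7074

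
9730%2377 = 222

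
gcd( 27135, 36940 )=5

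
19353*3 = 58059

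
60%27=6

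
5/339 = 5/339 = 0.01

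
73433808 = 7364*9972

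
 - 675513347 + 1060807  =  -674452540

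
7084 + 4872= 11956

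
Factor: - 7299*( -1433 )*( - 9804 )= - 2^2*3^3*19^1*43^1 * 811^1*1433^1 = -102544614468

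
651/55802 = 651/55802=0.01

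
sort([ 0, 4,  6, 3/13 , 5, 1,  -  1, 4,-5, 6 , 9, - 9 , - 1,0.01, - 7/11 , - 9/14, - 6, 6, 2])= [ - 9, - 6, - 5, - 1,-1, - 9/14, - 7/11,0, 0.01, 3/13, 1, 2,4,4,5, 6, 6, 6, 9]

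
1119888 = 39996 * 28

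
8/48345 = 8/48345= 0.00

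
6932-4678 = 2254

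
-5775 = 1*( - 5775 )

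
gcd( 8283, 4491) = 3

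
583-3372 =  - 2789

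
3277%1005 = 262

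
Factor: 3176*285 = 2^3*3^1 *5^1*19^1*397^1 = 905160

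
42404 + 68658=111062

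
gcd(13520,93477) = 1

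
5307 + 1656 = 6963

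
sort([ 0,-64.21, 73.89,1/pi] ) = [ - 64.21,0,1/pi,73.89 ]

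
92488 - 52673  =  39815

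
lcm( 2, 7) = 14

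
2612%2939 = 2612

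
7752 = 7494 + 258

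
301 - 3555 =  - 3254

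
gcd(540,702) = 54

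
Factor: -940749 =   -  3^1 *313583^1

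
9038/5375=1 + 3663/5375 = 1.68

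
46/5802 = 23/2901 =0.01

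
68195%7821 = 5627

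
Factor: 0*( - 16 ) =0=0^1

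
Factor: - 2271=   -  3^1*757^1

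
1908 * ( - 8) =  - 15264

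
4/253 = 4/253 = 0.02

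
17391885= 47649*365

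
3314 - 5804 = -2490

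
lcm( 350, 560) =2800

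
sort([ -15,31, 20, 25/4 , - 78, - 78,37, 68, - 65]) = [ - 78, - 78,-65,  -  15, 25/4, 20,31, 37,  68]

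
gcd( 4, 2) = 2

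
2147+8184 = 10331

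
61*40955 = 2498255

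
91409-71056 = 20353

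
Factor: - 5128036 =-2^2*1282009^1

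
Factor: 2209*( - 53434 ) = -118035706 = - 2^1*47^2*26717^1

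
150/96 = 1 + 9/16= 1.56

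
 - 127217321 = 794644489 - 921861810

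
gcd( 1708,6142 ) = 2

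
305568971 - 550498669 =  - 244929698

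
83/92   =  83/92 = 0.90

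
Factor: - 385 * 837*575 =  - 3^3*5^3*7^1 * 11^1*23^1*31^1 = - 185290875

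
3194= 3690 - 496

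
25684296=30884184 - 5199888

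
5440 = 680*8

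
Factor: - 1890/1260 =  - 3/2 = - 2^ ( - 1 )*3^1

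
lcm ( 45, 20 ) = 180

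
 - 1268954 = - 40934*31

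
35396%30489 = 4907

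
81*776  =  62856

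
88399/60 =1473 + 19/60 = 1473.32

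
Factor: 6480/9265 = 2^4*3^4*17^(- 1)*109^(  -  1)=   1296/1853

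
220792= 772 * 286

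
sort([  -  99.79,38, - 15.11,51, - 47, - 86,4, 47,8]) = [-99.79 , - 86, -47 ,  -  15.11,4,8,38,47,51 ] 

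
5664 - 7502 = - 1838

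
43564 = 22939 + 20625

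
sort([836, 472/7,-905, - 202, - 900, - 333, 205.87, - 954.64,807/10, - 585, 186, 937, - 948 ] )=[ - 954.64, - 948, - 905, - 900, - 585, - 333, - 202,472/7, 807/10, 186  ,  205.87,836, 937]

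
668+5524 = 6192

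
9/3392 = 9/3392 =0.00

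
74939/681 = 74939/681 = 110.04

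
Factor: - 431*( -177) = 3^1*59^1*431^1 = 76287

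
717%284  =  149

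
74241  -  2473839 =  - 2399598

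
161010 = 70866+90144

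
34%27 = 7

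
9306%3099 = 9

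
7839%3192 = 1455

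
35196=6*5866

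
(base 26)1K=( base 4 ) 232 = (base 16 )2E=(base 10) 46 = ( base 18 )2a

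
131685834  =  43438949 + 88246885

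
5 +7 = 12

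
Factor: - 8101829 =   -  1997^1*4057^1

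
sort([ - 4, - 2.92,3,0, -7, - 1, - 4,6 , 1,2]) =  [ - 7,-4,-4,-2.92, - 1, 0, 1,2,3, 6]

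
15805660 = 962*16430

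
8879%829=589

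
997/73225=997/73225= 0.01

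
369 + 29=398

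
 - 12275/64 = -12275/64 = - 191.80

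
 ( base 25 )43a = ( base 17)8g1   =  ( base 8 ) 5031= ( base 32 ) 2GP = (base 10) 2585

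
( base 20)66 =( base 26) 4M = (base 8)176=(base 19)6c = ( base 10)126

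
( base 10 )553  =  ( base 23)111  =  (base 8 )1051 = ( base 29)j2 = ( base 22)133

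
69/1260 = 23/420 = 0.05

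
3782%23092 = 3782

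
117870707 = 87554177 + 30316530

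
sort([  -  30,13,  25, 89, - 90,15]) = [  -  90, - 30,13,15,25, 89 ] 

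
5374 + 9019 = 14393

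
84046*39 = 3277794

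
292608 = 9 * 32512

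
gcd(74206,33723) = 1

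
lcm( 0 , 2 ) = 0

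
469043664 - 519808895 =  - 50765231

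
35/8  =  4 + 3/8=4.38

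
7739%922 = 363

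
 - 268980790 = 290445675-559426465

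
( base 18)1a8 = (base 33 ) FH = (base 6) 2212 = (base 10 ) 512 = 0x200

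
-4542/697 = -7 + 337/697 = -6.52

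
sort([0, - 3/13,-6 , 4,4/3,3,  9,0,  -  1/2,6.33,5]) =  [-6, - 1/2, - 3/13,0, 0, 4/3,3 , 4, 5,  6.33,9 ] 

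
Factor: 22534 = 2^1 *19^1*593^1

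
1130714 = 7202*157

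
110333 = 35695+74638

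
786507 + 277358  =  1063865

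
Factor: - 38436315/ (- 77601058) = 2^(  -  1 )*3^1*5^1*89^(  -  1)*197^(-1 )*2213^(  -  1)*2562421^1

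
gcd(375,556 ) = 1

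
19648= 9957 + 9691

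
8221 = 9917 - 1696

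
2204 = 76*29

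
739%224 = 67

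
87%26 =9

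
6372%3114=144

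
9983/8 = 9983/8 = 1247.88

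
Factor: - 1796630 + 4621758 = 2825128=2^3*17^1*20773^1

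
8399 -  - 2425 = 10824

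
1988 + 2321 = 4309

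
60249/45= 1338 + 13/15 = 1338.87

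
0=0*8123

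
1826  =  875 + 951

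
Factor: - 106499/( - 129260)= 2^( - 2)*5^( - 1 )*23^( - 1)*379^1 = 379/460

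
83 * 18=1494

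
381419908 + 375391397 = 756811305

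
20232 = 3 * 6744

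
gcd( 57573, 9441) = 9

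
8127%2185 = 1572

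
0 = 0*857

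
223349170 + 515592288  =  738941458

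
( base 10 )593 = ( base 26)ml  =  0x251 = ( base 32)IH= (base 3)210222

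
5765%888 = 437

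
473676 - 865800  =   - 392124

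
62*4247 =263314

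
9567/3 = 3189  =  3189.00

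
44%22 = 0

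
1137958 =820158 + 317800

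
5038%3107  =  1931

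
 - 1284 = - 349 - 935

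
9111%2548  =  1467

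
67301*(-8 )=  - 538408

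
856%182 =128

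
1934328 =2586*748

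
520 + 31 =551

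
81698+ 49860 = 131558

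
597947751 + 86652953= 684600704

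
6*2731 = 16386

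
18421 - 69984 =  - 51563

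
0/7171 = 0 = 0.00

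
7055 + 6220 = 13275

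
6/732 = 1/122 = 0.01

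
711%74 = 45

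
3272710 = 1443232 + 1829478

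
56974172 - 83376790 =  - 26402618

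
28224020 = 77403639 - 49179619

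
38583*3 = 115749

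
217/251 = 217/251 = 0.86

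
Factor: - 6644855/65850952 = -2^( - 3)*5^1*  7^1*189853^1*8231369^ ( - 1) 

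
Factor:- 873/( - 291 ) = 3^1  =  3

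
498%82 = 6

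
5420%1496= 932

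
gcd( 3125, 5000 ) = 625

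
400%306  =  94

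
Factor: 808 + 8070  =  2^1 * 23^1* 193^1 = 8878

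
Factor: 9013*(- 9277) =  -9013^1*9277^1  =  - 83613601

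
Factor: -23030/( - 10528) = 2^ ( - 4)*5^1*7^1 = 35/16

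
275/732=275/732= 0.38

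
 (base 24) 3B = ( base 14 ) 5D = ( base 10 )83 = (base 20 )43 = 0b1010011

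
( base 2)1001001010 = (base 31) is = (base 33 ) hp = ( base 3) 210201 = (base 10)586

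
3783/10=378 + 3/10  =  378.30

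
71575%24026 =23523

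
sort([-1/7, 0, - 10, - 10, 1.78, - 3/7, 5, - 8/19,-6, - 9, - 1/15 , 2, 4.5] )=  [ - 10,-10, - 9,-6,-3/7,-8/19, - 1/7, - 1/15,0,  1.78,2,4.5,5 ] 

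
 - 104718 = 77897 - 182615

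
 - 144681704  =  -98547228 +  - 46134476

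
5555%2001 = 1553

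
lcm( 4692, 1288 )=65688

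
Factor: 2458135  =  5^1 * 491627^1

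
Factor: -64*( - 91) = 2^6*7^1*13^1 = 5824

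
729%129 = 84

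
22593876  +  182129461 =204723337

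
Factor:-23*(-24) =552 = 2^3*3^1*23^1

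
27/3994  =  27/3994=0.01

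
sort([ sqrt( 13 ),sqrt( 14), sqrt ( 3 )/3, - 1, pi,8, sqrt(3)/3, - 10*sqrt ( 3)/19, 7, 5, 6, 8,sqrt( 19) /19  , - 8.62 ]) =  [ - 8.62  ,-1,  -  10*sqrt( 3 )/19,sqrt( 19 )/19, sqrt( 3)/3, sqrt( 3 )/3, pi,sqrt( 13 ), sqrt(14),5, 6, 7,8, 8] 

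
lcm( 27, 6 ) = 54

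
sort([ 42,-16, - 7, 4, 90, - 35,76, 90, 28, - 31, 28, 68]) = [ - 35, - 31,-16, - 7, 4, 28, 28 , 42,  68, 76, 90,  90]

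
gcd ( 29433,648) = 3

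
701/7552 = 701/7552 = 0.09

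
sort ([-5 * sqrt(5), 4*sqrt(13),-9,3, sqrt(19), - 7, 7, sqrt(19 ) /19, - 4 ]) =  [ - 5 * sqrt (5 ), - 9, - 7,-4, sqrt (19)/19  ,  3,sqrt(19), 7,4 * sqrt(13 )] 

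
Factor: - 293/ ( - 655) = 5^( - 1)*131^(  -  1)*293^1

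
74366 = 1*74366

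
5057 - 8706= - 3649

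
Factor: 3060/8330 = 2^1*3^2*7^ ( - 2 ) = 18/49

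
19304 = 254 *76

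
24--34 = 58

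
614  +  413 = 1027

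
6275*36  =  225900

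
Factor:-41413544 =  - 2^3 *5176693^1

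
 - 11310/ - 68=5655/34= 166.32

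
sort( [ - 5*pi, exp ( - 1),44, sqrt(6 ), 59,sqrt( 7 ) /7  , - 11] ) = [ - 5*pi, - 11, exp( - 1),sqrt( 7)/7,sqrt (6), 44, 59 ] 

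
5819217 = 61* 95397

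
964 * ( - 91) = - 87724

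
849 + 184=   1033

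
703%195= 118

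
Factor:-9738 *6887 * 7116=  -477238852296 = - 2^3 * 3^3*71^1*97^1 * 541^1* 593^1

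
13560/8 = 1695 = 1695.00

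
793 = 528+265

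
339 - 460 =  - 121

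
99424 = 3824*26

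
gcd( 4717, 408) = 1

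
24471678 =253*96726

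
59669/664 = 89+ 573/664 = 89.86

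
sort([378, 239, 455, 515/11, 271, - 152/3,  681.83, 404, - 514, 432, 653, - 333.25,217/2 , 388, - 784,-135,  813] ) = [ - 784, - 514, - 333.25, -135, - 152/3, 515/11, 217/2,  239,271, 378,388,404, 432,455,653,681.83, 813]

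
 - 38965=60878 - 99843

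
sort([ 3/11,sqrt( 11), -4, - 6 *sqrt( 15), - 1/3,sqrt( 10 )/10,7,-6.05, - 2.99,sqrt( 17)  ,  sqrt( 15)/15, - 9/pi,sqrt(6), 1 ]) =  [-6*sqrt(15),-6.05,  -  4,-2.99,-9/pi,-1/3, sqrt( 15)/15,3/11,  sqrt ( 10) /10 , 1,sqrt ( 6),sqrt( 11 ),sqrt( 17 ),7]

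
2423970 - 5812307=-3388337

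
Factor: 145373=37^1*3929^1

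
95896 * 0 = 0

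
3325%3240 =85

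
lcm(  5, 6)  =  30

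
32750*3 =98250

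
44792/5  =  44792/5 = 8958.40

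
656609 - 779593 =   -  122984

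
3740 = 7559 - 3819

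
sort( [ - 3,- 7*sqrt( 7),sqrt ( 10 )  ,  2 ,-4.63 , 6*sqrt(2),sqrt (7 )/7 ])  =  [ - 7*sqrt( 7), - 4.63, - 3, sqrt(7)/7,2, sqrt(10), 6*sqrt(2 ) ] 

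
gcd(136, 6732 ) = 68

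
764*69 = 52716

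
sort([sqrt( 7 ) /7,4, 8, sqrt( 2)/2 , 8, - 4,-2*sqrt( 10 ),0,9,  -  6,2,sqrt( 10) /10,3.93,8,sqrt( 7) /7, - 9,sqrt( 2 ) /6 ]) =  [-9, - 2 * sqrt(10), - 6, - 4, 0,sqrt( 2)/6, sqrt( 10)/10 , sqrt( 7) /7, sqrt( 7)/7, sqrt( 2)/2,2,3.93,  4, 8,  8,8 , 9] 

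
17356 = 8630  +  8726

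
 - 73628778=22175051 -95803829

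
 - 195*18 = -3510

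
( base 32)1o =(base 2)111000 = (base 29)1R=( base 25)26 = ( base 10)56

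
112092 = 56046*2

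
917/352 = 917/352 = 2.61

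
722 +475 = 1197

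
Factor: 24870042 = 2^1*3^2*673^1*2053^1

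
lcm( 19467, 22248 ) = 155736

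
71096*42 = 2986032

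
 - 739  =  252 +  - 991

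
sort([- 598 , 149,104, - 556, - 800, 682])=[- 800, - 598, - 556, 104, 149 , 682 ] 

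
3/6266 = 3/6266 = 0.00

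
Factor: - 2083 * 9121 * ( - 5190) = 98605033170= 2^1*3^1*5^1*7^1*173^1*1303^1*2083^1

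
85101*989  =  84164889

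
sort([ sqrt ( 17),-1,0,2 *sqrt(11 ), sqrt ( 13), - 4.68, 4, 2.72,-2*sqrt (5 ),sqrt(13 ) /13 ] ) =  [ - 4.68, - 2*sqrt (5 ),-1, 0, sqrt( 13) /13,2.72, sqrt (13 ), 4, sqrt( 17 ),  2*sqrt( 11)]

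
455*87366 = 39751530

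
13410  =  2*6705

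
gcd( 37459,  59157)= 1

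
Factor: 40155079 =23^1*53^1*32941^1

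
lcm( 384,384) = 384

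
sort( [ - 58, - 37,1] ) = [ - 58, - 37, 1]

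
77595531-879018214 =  - 801422683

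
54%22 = 10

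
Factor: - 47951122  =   - 2^1*1709^1 *14029^1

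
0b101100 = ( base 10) 44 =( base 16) 2C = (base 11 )40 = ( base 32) 1C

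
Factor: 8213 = 43^1*191^1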